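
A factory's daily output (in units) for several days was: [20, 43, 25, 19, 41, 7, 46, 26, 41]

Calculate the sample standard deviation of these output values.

13.4979

Step 1: Compute the mean: 29.7778
Step 2: Sum of squared deviations from the mean: 1457.5556
Step 3: Sample variance = 1457.5556 / 8 = 182.1944
Step 4: Standard deviation = sqrt(182.1944) = 13.4979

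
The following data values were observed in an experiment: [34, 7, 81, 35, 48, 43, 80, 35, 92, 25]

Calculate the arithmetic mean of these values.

48

Step 1: Sum all values: 34 + 7 + 81 + 35 + 48 + 43 + 80 + 35 + 92 + 25 = 480
Step 2: Count the number of values: n = 10
Step 3: Mean = sum / n = 480 / 10 = 48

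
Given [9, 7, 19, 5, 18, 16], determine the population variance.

30.5556

Step 1: Compute the mean: (9 + 7 + 19 + 5 + 18 + 16) / 6 = 12.3333
Step 2: Compute squared deviations from the mean:
  (9 - 12.3333)^2 = 11.1111
  (7 - 12.3333)^2 = 28.4444
  (19 - 12.3333)^2 = 44.4444
  (5 - 12.3333)^2 = 53.7778
  (18 - 12.3333)^2 = 32.1111
  (16 - 12.3333)^2 = 13.4444
Step 3: Sum of squared deviations = 183.3333
Step 4: Population variance = 183.3333 / 6 = 30.5556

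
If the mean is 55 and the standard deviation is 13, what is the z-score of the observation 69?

1.0769

Step 1: Recall the z-score formula: z = (x - mu) / sigma
Step 2: Substitute values: z = (69 - 55) / 13
Step 3: z = 14 / 13 = 1.0769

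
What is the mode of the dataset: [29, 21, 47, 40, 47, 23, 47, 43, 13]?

47

Step 1: Count the frequency of each value:
  13: appears 1 time(s)
  21: appears 1 time(s)
  23: appears 1 time(s)
  29: appears 1 time(s)
  40: appears 1 time(s)
  43: appears 1 time(s)
  47: appears 3 time(s)
Step 2: The value 47 appears most frequently (3 times).
Step 3: Mode = 47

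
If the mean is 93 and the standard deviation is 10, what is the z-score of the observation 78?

-1.5

Step 1: Recall the z-score formula: z = (x - mu) / sigma
Step 2: Substitute values: z = (78 - 93) / 10
Step 3: z = -15 / 10 = -1.5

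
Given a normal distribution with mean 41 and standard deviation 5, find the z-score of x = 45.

0.8

Step 1: Recall the z-score formula: z = (x - mu) / sigma
Step 2: Substitute values: z = (45 - 41) / 5
Step 3: z = 4 / 5 = 0.8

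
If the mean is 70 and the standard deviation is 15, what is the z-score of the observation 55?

-1

Step 1: Recall the z-score formula: z = (x - mu) / sigma
Step 2: Substitute values: z = (55 - 70) / 15
Step 3: z = -15 / 15 = -1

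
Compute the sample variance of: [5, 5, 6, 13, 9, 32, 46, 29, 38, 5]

250.1778

Step 1: Compute the mean: (5 + 5 + 6 + 13 + 9 + 32 + 46 + 29 + 38 + 5) / 10 = 18.8
Step 2: Compute squared deviations from the mean:
  (5 - 18.8)^2 = 190.44
  (5 - 18.8)^2 = 190.44
  (6 - 18.8)^2 = 163.84
  (13 - 18.8)^2 = 33.64
  (9 - 18.8)^2 = 96.04
  (32 - 18.8)^2 = 174.24
  (46 - 18.8)^2 = 739.84
  (29 - 18.8)^2 = 104.04
  (38 - 18.8)^2 = 368.64
  (5 - 18.8)^2 = 190.44
Step 3: Sum of squared deviations = 2251.6
Step 4: Sample variance = 2251.6 / 9 = 250.1778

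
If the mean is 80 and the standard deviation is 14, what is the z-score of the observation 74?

-0.4286

Step 1: Recall the z-score formula: z = (x - mu) / sigma
Step 2: Substitute values: z = (74 - 80) / 14
Step 3: z = -6 / 14 = -0.4286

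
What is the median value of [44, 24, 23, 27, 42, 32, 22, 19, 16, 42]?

25.5

Step 1: Sort the data in ascending order: [16, 19, 22, 23, 24, 27, 32, 42, 42, 44]
Step 2: The number of values is n = 10.
Step 3: Since n is even, the median is the average of positions 5 and 6:
  Median = (24 + 27) / 2 = 25.5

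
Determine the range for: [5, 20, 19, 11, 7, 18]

15

Step 1: Identify the maximum value: max = 20
Step 2: Identify the minimum value: min = 5
Step 3: Range = max - min = 20 - 5 = 15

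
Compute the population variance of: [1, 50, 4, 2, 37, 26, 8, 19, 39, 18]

267.44

Step 1: Compute the mean: (1 + 50 + 4 + 2 + 37 + 26 + 8 + 19 + 39 + 18) / 10 = 20.4
Step 2: Compute squared deviations from the mean:
  (1 - 20.4)^2 = 376.36
  (50 - 20.4)^2 = 876.16
  (4 - 20.4)^2 = 268.96
  (2 - 20.4)^2 = 338.56
  (37 - 20.4)^2 = 275.56
  (26 - 20.4)^2 = 31.36
  (8 - 20.4)^2 = 153.76
  (19 - 20.4)^2 = 1.96
  (39 - 20.4)^2 = 345.96
  (18 - 20.4)^2 = 5.76
Step 3: Sum of squared deviations = 2674.4
Step 4: Population variance = 2674.4 / 10 = 267.44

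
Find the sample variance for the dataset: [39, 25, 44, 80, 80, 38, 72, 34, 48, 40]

396.6667

Step 1: Compute the mean: (39 + 25 + 44 + 80 + 80 + 38 + 72 + 34 + 48 + 40) / 10 = 50
Step 2: Compute squared deviations from the mean:
  (39 - 50)^2 = 121
  (25 - 50)^2 = 625
  (44 - 50)^2 = 36
  (80 - 50)^2 = 900
  (80 - 50)^2 = 900
  (38 - 50)^2 = 144
  (72 - 50)^2 = 484
  (34 - 50)^2 = 256
  (48 - 50)^2 = 4
  (40 - 50)^2 = 100
Step 3: Sum of squared deviations = 3570
Step 4: Sample variance = 3570 / 9 = 396.6667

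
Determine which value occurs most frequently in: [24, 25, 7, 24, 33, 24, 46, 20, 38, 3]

24

Step 1: Count the frequency of each value:
  3: appears 1 time(s)
  7: appears 1 time(s)
  20: appears 1 time(s)
  24: appears 3 time(s)
  25: appears 1 time(s)
  33: appears 1 time(s)
  38: appears 1 time(s)
  46: appears 1 time(s)
Step 2: The value 24 appears most frequently (3 times).
Step 3: Mode = 24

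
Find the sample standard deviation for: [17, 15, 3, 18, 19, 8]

6.4083

Step 1: Compute the mean: 13.3333
Step 2: Sum of squared deviations from the mean: 205.3333
Step 3: Sample variance = 205.3333 / 5 = 41.0667
Step 4: Standard deviation = sqrt(41.0667) = 6.4083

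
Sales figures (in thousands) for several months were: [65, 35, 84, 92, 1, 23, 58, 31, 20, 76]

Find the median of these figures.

46.5

Step 1: Sort the data in ascending order: [1, 20, 23, 31, 35, 58, 65, 76, 84, 92]
Step 2: The number of values is n = 10.
Step 3: Since n is even, the median is the average of positions 5 and 6:
  Median = (35 + 58) / 2 = 46.5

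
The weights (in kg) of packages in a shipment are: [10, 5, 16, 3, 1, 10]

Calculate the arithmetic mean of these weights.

7.5

Step 1: Sum all values: 10 + 5 + 16 + 3 + 1 + 10 = 45
Step 2: Count the number of values: n = 6
Step 3: Mean = sum / n = 45 / 6 = 7.5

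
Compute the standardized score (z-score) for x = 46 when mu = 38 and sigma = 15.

0.5333

Step 1: Recall the z-score formula: z = (x - mu) / sigma
Step 2: Substitute values: z = (46 - 38) / 15
Step 3: z = 8 / 15 = 0.5333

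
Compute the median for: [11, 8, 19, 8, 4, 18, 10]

10

Step 1: Sort the data in ascending order: [4, 8, 8, 10, 11, 18, 19]
Step 2: The number of values is n = 7.
Step 3: Since n is odd, the median is the middle value at position 4: 10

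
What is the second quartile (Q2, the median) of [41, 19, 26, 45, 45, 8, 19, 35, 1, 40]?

30.5

Step 1: Sort the data: [1, 8, 19, 19, 26, 35, 40, 41, 45, 45]
Step 2: n = 10
Step 3: Q2 is the median. Since n is even, it is the average of the values at positions 5 and 6:
  Q2 = (26 + 35) / 2 = 30.5
Step 4: Q2 = 30.5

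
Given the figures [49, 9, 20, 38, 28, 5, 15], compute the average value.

23.4286

Step 1: Sum all values: 49 + 9 + 20 + 38 + 28 + 5 + 15 = 164
Step 2: Count the number of values: n = 7
Step 3: Mean = sum / n = 164 / 7 = 23.4286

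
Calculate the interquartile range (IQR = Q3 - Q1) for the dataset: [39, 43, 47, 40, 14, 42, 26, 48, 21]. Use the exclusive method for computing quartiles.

21.5

Step 1: Sort the data: [14, 21, 26, 39, 40, 42, 43, 47, 48]
Step 2: n = 9
Step 3: Using the exclusive quartile method:
  Q1 = 23.5
  Q2 (median) = 40
  Q3 = 45
  IQR = Q3 - Q1 = 45 - 23.5 = 21.5
Step 4: IQR = 21.5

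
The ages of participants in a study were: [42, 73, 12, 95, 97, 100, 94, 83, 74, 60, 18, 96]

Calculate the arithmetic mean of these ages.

70.3333

Step 1: Sum all values: 42 + 73 + 12 + 95 + 97 + 100 + 94 + 83 + 74 + 60 + 18 + 96 = 844
Step 2: Count the number of values: n = 12
Step 3: Mean = sum / n = 844 / 12 = 70.3333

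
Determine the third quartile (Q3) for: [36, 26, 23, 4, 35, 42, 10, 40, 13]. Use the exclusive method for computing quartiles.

38

Step 1: Sort the data: [4, 10, 13, 23, 26, 35, 36, 40, 42]
Step 2: n = 9
Step 3: Using the exclusive quartile method:
  Q1 = 11.5
  Q2 (median) = 26
  Q3 = 38
  IQR = Q3 - Q1 = 38 - 11.5 = 26.5
Step 4: Q3 = 38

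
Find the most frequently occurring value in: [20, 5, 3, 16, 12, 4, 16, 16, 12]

16

Step 1: Count the frequency of each value:
  3: appears 1 time(s)
  4: appears 1 time(s)
  5: appears 1 time(s)
  12: appears 2 time(s)
  16: appears 3 time(s)
  20: appears 1 time(s)
Step 2: The value 16 appears most frequently (3 times).
Step 3: Mode = 16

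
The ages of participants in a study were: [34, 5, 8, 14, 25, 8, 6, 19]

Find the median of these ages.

11

Step 1: Sort the data in ascending order: [5, 6, 8, 8, 14, 19, 25, 34]
Step 2: The number of values is n = 8.
Step 3: Since n is even, the median is the average of positions 4 and 5:
  Median = (8 + 14) / 2 = 11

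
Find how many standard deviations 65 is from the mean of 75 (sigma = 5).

-2

Step 1: Recall the z-score formula: z = (x - mu) / sigma
Step 2: Substitute values: z = (65 - 75) / 5
Step 3: z = -10 / 5 = -2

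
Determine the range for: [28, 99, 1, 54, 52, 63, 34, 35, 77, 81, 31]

98

Step 1: Identify the maximum value: max = 99
Step 2: Identify the minimum value: min = 1
Step 3: Range = max - min = 99 - 1 = 98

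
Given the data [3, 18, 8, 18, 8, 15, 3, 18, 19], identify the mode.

18

Step 1: Count the frequency of each value:
  3: appears 2 time(s)
  8: appears 2 time(s)
  15: appears 1 time(s)
  18: appears 3 time(s)
  19: appears 1 time(s)
Step 2: The value 18 appears most frequently (3 times).
Step 3: Mode = 18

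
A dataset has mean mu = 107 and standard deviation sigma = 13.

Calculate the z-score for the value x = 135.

2.1538

Step 1: Recall the z-score formula: z = (x - mu) / sigma
Step 2: Substitute values: z = (135 - 107) / 13
Step 3: z = 28 / 13 = 2.1538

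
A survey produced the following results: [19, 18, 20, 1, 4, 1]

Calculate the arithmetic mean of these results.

10.5

Step 1: Sum all values: 19 + 18 + 20 + 1 + 4 + 1 = 63
Step 2: Count the number of values: n = 6
Step 3: Mean = sum / n = 63 / 6 = 10.5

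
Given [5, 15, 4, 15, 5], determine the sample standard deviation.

5.6745

Step 1: Compute the mean: 8.8
Step 2: Sum of squared deviations from the mean: 128.8
Step 3: Sample variance = 128.8 / 4 = 32.2
Step 4: Standard deviation = sqrt(32.2) = 5.6745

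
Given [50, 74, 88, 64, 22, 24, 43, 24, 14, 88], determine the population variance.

713.29

Step 1: Compute the mean: (50 + 74 + 88 + 64 + 22 + 24 + 43 + 24 + 14 + 88) / 10 = 49.1
Step 2: Compute squared deviations from the mean:
  (50 - 49.1)^2 = 0.81
  (74 - 49.1)^2 = 620.01
  (88 - 49.1)^2 = 1513.21
  (64 - 49.1)^2 = 222.01
  (22 - 49.1)^2 = 734.41
  (24 - 49.1)^2 = 630.01
  (43 - 49.1)^2 = 37.21
  (24 - 49.1)^2 = 630.01
  (14 - 49.1)^2 = 1232.01
  (88 - 49.1)^2 = 1513.21
Step 3: Sum of squared deviations = 7132.9
Step 4: Population variance = 7132.9 / 10 = 713.29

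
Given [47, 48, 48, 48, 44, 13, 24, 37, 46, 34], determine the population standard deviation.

11.4495

Step 1: Compute the mean: 38.9
Step 2: Sum of squared deviations from the mean: 1310.9
Step 3: Population variance = 1310.9 / 10 = 131.09
Step 4: Standard deviation = sqrt(131.09) = 11.4495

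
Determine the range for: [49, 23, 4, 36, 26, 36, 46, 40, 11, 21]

45

Step 1: Identify the maximum value: max = 49
Step 2: Identify the minimum value: min = 4
Step 3: Range = max - min = 49 - 4 = 45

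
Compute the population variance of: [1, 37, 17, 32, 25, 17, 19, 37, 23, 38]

124.84

Step 1: Compute the mean: (1 + 37 + 17 + 32 + 25 + 17 + 19 + 37 + 23 + 38) / 10 = 24.6
Step 2: Compute squared deviations from the mean:
  (1 - 24.6)^2 = 556.96
  (37 - 24.6)^2 = 153.76
  (17 - 24.6)^2 = 57.76
  (32 - 24.6)^2 = 54.76
  (25 - 24.6)^2 = 0.16
  (17 - 24.6)^2 = 57.76
  (19 - 24.6)^2 = 31.36
  (37 - 24.6)^2 = 153.76
  (23 - 24.6)^2 = 2.56
  (38 - 24.6)^2 = 179.56
Step 3: Sum of squared deviations = 1248.4
Step 4: Population variance = 1248.4 / 10 = 124.84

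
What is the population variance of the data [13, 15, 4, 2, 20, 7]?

40.4722

Step 1: Compute the mean: (13 + 15 + 4 + 2 + 20 + 7) / 6 = 10.1667
Step 2: Compute squared deviations from the mean:
  (13 - 10.1667)^2 = 8.0278
  (15 - 10.1667)^2 = 23.3611
  (4 - 10.1667)^2 = 38.0278
  (2 - 10.1667)^2 = 66.6944
  (20 - 10.1667)^2 = 96.6944
  (7 - 10.1667)^2 = 10.0278
Step 3: Sum of squared deviations = 242.8333
Step 4: Population variance = 242.8333 / 6 = 40.4722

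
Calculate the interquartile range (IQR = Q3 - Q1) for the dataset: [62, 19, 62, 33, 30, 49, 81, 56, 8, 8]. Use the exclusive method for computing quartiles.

45.75

Step 1: Sort the data: [8, 8, 19, 30, 33, 49, 56, 62, 62, 81]
Step 2: n = 10
Step 3: Using the exclusive quartile method:
  Q1 = 16.25
  Q2 (median) = 41
  Q3 = 62
  IQR = Q3 - Q1 = 62 - 16.25 = 45.75
Step 4: IQR = 45.75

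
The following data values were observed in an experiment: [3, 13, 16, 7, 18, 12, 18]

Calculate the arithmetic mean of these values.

12.4286

Step 1: Sum all values: 3 + 13 + 16 + 7 + 18 + 12 + 18 = 87
Step 2: Count the number of values: n = 7
Step 3: Mean = sum / n = 87 / 7 = 12.4286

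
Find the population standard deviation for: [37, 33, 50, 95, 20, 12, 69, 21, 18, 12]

25.9386

Step 1: Compute the mean: 36.7
Step 2: Sum of squared deviations from the mean: 6728.1
Step 3: Population variance = 6728.1 / 10 = 672.81
Step 4: Standard deviation = sqrt(672.81) = 25.9386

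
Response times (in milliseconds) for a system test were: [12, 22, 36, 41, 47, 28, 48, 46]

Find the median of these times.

38.5

Step 1: Sort the data in ascending order: [12, 22, 28, 36, 41, 46, 47, 48]
Step 2: The number of values is n = 8.
Step 3: Since n is even, the median is the average of positions 4 and 5:
  Median = (36 + 41) / 2 = 38.5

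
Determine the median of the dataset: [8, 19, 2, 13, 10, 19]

11.5

Step 1: Sort the data in ascending order: [2, 8, 10, 13, 19, 19]
Step 2: The number of values is n = 6.
Step 3: Since n is even, the median is the average of positions 3 and 4:
  Median = (10 + 13) / 2 = 11.5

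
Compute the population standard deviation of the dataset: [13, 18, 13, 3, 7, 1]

6.0116

Step 1: Compute the mean: 9.1667
Step 2: Sum of squared deviations from the mean: 216.8333
Step 3: Population variance = 216.8333 / 6 = 36.1389
Step 4: Standard deviation = sqrt(36.1389) = 6.0116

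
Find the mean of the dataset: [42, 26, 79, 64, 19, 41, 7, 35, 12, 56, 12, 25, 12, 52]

34.4286

Step 1: Sum all values: 42 + 26 + 79 + 64 + 19 + 41 + 7 + 35 + 12 + 56 + 12 + 25 + 12 + 52 = 482
Step 2: Count the number of values: n = 14
Step 3: Mean = sum / n = 482 / 14 = 34.4286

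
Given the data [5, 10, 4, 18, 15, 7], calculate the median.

8.5

Step 1: Sort the data in ascending order: [4, 5, 7, 10, 15, 18]
Step 2: The number of values is n = 6.
Step 3: Since n is even, the median is the average of positions 3 and 4:
  Median = (7 + 10) / 2 = 8.5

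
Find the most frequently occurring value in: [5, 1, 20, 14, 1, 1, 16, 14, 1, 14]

1

Step 1: Count the frequency of each value:
  1: appears 4 time(s)
  5: appears 1 time(s)
  14: appears 3 time(s)
  16: appears 1 time(s)
  20: appears 1 time(s)
Step 2: The value 1 appears most frequently (4 times).
Step 3: Mode = 1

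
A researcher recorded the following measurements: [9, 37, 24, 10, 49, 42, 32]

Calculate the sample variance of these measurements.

238

Step 1: Compute the mean: (9 + 37 + 24 + 10 + 49 + 42 + 32) / 7 = 29
Step 2: Compute squared deviations from the mean:
  (9 - 29)^2 = 400
  (37 - 29)^2 = 64
  (24 - 29)^2 = 25
  (10 - 29)^2 = 361
  (49 - 29)^2 = 400
  (42 - 29)^2 = 169
  (32 - 29)^2 = 9
Step 3: Sum of squared deviations = 1428
Step 4: Sample variance = 1428 / 6 = 238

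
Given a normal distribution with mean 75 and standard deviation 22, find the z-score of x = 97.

1

Step 1: Recall the z-score formula: z = (x - mu) / sigma
Step 2: Substitute values: z = (97 - 75) / 22
Step 3: z = 22 / 22 = 1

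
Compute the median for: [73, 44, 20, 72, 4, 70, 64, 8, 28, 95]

54

Step 1: Sort the data in ascending order: [4, 8, 20, 28, 44, 64, 70, 72, 73, 95]
Step 2: The number of values is n = 10.
Step 3: Since n is even, the median is the average of positions 5 and 6:
  Median = (44 + 64) / 2 = 54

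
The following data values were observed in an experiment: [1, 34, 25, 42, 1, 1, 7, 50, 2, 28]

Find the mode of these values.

1

Step 1: Count the frequency of each value:
  1: appears 3 time(s)
  2: appears 1 time(s)
  7: appears 1 time(s)
  25: appears 1 time(s)
  28: appears 1 time(s)
  34: appears 1 time(s)
  42: appears 1 time(s)
  50: appears 1 time(s)
Step 2: The value 1 appears most frequently (3 times).
Step 3: Mode = 1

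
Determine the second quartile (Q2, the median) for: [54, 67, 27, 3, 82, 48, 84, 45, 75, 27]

51

Step 1: Sort the data: [3, 27, 27, 45, 48, 54, 67, 75, 82, 84]
Step 2: n = 10
Step 3: Q2 is the median. Since n is even, it is the average of the values at positions 5 and 6:
  Q2 = (48 + 54) / 2 = 51
Step 4: Q2 = 51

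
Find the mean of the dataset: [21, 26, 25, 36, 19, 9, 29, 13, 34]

23.5556

Step 1: Sum all values: 21 + 26 + 25 + 36 + 19 + 9 + 29 + 13 + 34 = 212
Step 2: Count the number of values: n = 9
Step 3: Mean = sum / n = 212 / 9 = 23.5556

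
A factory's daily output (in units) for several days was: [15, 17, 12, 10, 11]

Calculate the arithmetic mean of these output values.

13

Step 1: Sum all values: 15 + 17 + 12 + 10 + 11 = 65
Step 2: Count the number of values: n = 5
Step 3: Mean = sum / n = 65 / 5 = 13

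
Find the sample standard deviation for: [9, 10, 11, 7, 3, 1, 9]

3.7607

Step 1: Compute the mean: 7.1429
Step 2: Sum of squared deviations from the mean: 84.8571
Step 3: Sample variance = 84.8571 / 6 = 14.1429
Step 4: Standard deviation = sqrt(14.1429) = 3.7607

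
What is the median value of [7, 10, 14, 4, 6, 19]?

8.5

Step 1: Sort the data in ascending order: [4, 6, 7, 10, 14, 19]
Step 2: The number of values is n = 6.
Step 3: Since n is even, the median is the average of positions 3 and 4:
  Median = (7 + 10) / 2 = 8.5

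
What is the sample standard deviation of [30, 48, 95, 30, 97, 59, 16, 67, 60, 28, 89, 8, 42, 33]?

28.804

Step 1: Compute the mean: 50.1429
Step 2: Sum of squared deviations from the mean: 10785.7143
Step 3: Sample variance = 10785.7143 / 13 = 829.6703
Step 4: Standard deviation = sqrt(829.6703) = 28.804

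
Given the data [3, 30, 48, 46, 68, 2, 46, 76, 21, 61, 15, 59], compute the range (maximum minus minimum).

74

Step 1: Identify the maximum value: max = 76
Step 2: Identify the minimum value: min = 2
Step 3: Range = max - min = 76 - 2 = 74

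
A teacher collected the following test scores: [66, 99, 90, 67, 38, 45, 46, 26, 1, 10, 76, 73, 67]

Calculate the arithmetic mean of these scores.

54.1538

Step 1: Sum all values: 66 + 99 + 90 + 67 + 38 + 45 + 46 + 26 + 1 + 10 + 76 + 73 + 67 = 704
Step 2: Count the number of values: n = 13
Step 3: Mean = sum / n = 704 / 13 = 54.1538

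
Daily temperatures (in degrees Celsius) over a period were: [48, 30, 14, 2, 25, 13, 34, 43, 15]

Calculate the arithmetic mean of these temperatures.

24.8889

Step 1: Sum all values: 48 + 30 + 14 + 2 + 25 + 13 + 34 + 43 + 15 = 224
Step 2: Count the number of values: n = 9
Step 3: Mean = sum / n = 224 / 9 = 24.8889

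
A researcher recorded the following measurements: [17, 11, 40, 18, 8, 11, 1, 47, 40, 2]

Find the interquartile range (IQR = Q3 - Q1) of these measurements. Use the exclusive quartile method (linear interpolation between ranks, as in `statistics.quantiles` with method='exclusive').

33.5

Step 1: Sort the data: [1, 2, 8, 11, 11, 17, 18, 40, 40, 47]
Step 2: n = 10
Step 3: Using the exclusive quartile method:
  Q1 = 6.5
  Q2 (median) = 14
  Q3 = 40
  IQR = Q3 - Q1 = 40 - 6.5 = 33.5
Step 4: IQR = 33.5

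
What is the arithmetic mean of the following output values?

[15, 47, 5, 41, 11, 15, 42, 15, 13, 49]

25.3

Step 1: Sum all values: 15 + 47 + 5 + 41 + 11 + 15 + 42 + 15 + 13 + 49 = 253
Step 2: Count the number of values: n = 10
Step 3: Mean = sum / n = 253 / 10 = 25.3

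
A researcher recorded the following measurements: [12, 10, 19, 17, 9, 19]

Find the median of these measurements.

14.5

Step 1: Sort the data in ascending order: [9, 10, 12, 17, 19, 19]
Step 2: The number of values is n = 6.
Step 3: Since n is even, the median is the average of positions 3 and 4:
  Median = (12 + 17) / 2 = 14.5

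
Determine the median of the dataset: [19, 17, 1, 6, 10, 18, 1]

10

Step 1: Sort the data in ascending order: [1, 1, 6, 10, 17, 18, 19]
Step 2: The number of values is n = 7.
Step 3: Since n is odd, the median is the middle value at position 4: 10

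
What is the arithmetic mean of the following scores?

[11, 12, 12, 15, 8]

11.6

Step 1: Sum all values: 11 + 12 + 12 + 15 + 8 = 58
Step 2: Count the number of values: n = 5
Step 3: Mean = sum / n = 58 / 5 = 11.6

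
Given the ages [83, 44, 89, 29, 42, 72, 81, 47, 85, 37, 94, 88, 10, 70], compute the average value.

62.2143

Step 1: Sum all values: 83 + 44 + 89 + 29 + 42 + 72 + 81 + 47 + 85 + 37 + 94 + 88 + 10 + 70 = 871
Step 2: Count the number of values: n = 14
Step 3: Mean = sum / n = 871 / 14 = 62.2143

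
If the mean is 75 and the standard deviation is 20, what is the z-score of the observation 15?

-3

Step 1: Recall the z-score formula: z = (x - mu) / sigma
Step 2: Substitute values: z = (15 - 75) / 20
Step 3: z = -60 / 20 = -3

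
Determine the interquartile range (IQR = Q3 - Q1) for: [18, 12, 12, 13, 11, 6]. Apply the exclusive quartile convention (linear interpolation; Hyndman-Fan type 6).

4.5

Step 1: Sort the data: [6, 11, 12, 12, 13, 18]
Step 2: n = 6
Step 3: Using the exclusive quartile method:
  Q1 = 9.75
  Q2 (median) = 12
  Q3 = 14.25
  IQR = Q3 - Q1 = 14.25 - 9.75 = 4.5
Step 4: IQR = 4.5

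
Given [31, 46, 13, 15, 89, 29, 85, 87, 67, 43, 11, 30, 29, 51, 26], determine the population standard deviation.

26.0304

Step 1: Compute the mean: 43.4667
Step 2: Sum of squared deviations from the mean: 10163.7333
Step 3: Population variance = 10163.7333 / 15 = 677.5822
Step 4: Standard deviation = sqrt(677.5822) = 26.0304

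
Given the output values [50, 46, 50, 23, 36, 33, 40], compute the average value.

39.7143

Step 1: Sum all values: 50 + 46 + 50 + 23 + 36 + 33 + 40 = 278
Step 2: Count the number of values: n = 7
Step 3: Mean = sum / n = 278 / 7 = 39.7143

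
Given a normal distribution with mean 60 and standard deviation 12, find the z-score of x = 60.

0

Step 1: Recall the z-score formula: z = (x - mu) / sigma
Step 2: Substitute values: z = (60 - 60) / 12
Step 3: z = 0 / 12 = 0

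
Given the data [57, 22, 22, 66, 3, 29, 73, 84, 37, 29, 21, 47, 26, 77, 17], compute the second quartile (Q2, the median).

29

Step 1: Sort the data: [3, 17, 21, 22, 22, 26, 29, 29, 37, 47, 57, 66, 73, 77, 84]
Step 2: n = 15
Step 3: Q2 is the median. Since n is odd, it is the middle value at position 8: 29
Step 4: Q2 = 29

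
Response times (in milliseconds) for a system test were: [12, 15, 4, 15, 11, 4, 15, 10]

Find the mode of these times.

15

Step 1: Count the frequency of each value:
  4: appears 2 time(s)
  10: appears 1 time(s)
  11: appears 1 time(s)
  12: appears 1 time(s)
  15: appears 3 time(s)
Step 2: The value 15 appears most frequently (3 times).
Step 3: Mode = 15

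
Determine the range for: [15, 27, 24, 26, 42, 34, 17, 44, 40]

29

Step 1: Identify the maximum value: max = 44
Step 2: Identify the minimum value: min = 15
Step 3: Range = max - min = 44 - 15 = 29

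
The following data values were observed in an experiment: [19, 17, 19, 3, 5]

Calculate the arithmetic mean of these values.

12.6

Step 1: Sum all values: 19 + 17 + 19 + 3 + 5 = 63
Step 2: Count the number of values: n = 5
Step 3: Mean = sum / n = 63 / 5 = 12.6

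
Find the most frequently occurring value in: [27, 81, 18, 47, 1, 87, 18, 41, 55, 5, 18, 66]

18

Step 1: Count the frequency of each value:
  1: appears 1 time(s)
  5: appears 1 time(s)
  18: appears 3 time(s)
  27: appears 1 time(s)
  41: appears 1 time(s)
  47: appears 1 time(s)
  55: appears 1 time(s)
  66: appears 1 time(s)
  81: appears 1 time(s)
  87: appears 1 time(s)
Step 2: The value 18 appears most frequently (3 times).
Step 3: Mode = 18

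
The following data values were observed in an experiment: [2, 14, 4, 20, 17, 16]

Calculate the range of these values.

18

Step 1: Identify the maximum value: max = 20
Step 2: Identify the minimum value: min = 2
Step 3: Range = max - min = 20 - 2 = 18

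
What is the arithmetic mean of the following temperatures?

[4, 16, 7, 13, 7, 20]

11.1667

Step 1: Sum all values: 4 + 16 + 7 + 13 + 7 + 20 = 67
Step 2: Count the number of values: n = 6
Step 3: Mean = sum / n = 67 / 6 = 11.1667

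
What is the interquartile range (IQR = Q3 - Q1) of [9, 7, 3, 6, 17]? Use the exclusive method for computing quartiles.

8.5

Step 1: Sort the data: [3, 6, 7, 9, 17]
Step 2: n = 5
Step 3: Using the exclusive quartile method:
  Q1 = 4.5
  Q2 (median) = 7
  Q3 = 13
  IQR = Q3 - Q1 = 13 - 4.5 = 8.5
Step 4: IQR = 8.5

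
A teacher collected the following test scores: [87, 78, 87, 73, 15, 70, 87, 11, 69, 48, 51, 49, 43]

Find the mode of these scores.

87

Step 1: Count the frequency of each value:
  11: appears 1 time(s)
  15: appears 1 time(s)
  43: appears 1 time(s)
  48: appears 1 time(s)
  49: appears 1 time(s)
  51: appears 1 time(s)
  69: appears 1 time(s)
  70: appears 1 time(s)
  73: appears 1 time(s)
  78: appears 1 time(s)
  87: appears 3 time(s)
Step 2: The value 87 appears most frequently (3 times).
Step 3: Mode = 87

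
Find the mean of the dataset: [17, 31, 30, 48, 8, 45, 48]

32.4286

Step 1: Sum all values: 17 + 31 + 30 + 48 + 8 + 45 + 48 = 227
Step 2: Count the number of values: n = 7
Step 3: Mean = sum / n = 227 / 7 = 32.4286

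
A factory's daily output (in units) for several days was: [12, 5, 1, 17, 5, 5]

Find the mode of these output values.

5

Step 1: Count the frequency of each value:
  1: appears 1 time(s)
  5: appears 3 time(s)
  12: appears 1 time(s)
  17: appears 1 time(s)
Step 2: The value 5 appears most frequently (3 times).
Step 3: Mode = 5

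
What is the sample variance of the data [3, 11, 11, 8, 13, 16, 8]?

17.3333

Step 1: Compute the mean: (3 + 11 + 11 + 8 + 13 + 16 + 8) / 7 = 10
Step 2: Compute squared deviations from the mean:
  (3 - 10)^2 = 49
  (11 - 10)^2 = 1
  (11 - 10)^2 = 1
  (8 - 10)^2 = 4
  (13 - 10)^2 = 9
  (16 - 10)^2 = 36
  (8 - 10)^2 = 4
Step 3: Sum of squared deviations = 104
Step 4: Sample variance = 104 / 6 = 17.3333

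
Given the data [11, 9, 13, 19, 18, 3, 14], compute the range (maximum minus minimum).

16

Step 1: Identify the maximum value: max = 19
Step 2: Identify the minimum value: min = 3
Step 3: Range = max - min = 19 - 3 = 16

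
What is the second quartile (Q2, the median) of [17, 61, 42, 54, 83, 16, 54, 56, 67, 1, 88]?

54

Step 1: Sort the data: [1, 16, 17, 42, 54, 54, 56, 61, 67, 83, 88]
Step 2: n = 11
Step 3: Q2 is the median. Since n is odd, it is the middle value at position 6: 54
Step 4: Q2 = 54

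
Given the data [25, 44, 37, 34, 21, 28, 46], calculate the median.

34

Step 1: Sort the data in ascending order: [21, 25, 28, 34, 37, 44, 46]
Step 2: The number of values is n = 7.
Step 3: Since n is odd, the median is the middle value at position 4: 34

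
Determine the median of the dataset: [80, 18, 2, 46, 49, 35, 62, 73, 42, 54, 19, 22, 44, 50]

45

Step 1: Sort the data in ascending order: [2, 18, 19, 22, 35, 42, 44, 46, 49, 50, 54, 62, 73, 80]
Step 2: The number of values is n = 14.
Step 3: Since n is even, the median is the average of positions 7 and 8:
  Median = (44 + 46) / 2 = 45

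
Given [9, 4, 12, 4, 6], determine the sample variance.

12

Step 1: Compute the mean: (9 + 4 + 12 + 4 + 6) / 5 = 7
Step 2: Compute squared deviations from the mean:
  (9 - 7)^2 = 4
  (4 - 7)^2 = 9
  (12 - 7)^2 = 25
  (4 - 7)^2 = 9
  (6 - 7)^2 = 1
Step 3: Sum of squared deviations = 48
Step 4: Sample variance = 48 / 4 = 12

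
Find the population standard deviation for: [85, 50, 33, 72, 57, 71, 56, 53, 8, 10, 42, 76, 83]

24.1203

Step 1: Compute the mean: 53.5385
Step 2: Sum of squared deviations from the mean: 7563.2308
Step 3: Population variance = 7563.2308 / 13 = 581.787
Step 4: Standard deviation = sqrt(581.787) = 24.1203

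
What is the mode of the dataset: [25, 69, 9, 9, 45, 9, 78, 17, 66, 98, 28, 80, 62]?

9

Step 1: Count the frequency of each value:
  9: appears 3 time(s)
  17: appears 1 time(s)
  25: appears 1 time(s)
  28: appears 1 time(s)
  45: appears 1 time(s)
  62: appears 1 time(s)
  66: appears 1 time(s)
  69: appears 1 time(s)
  78: appears 1 time(s)
  80: appears 1 time(s)
  98: appears 1 time(s)
Step 2: The value 9 appears most frequently (3 times).
Step 3: Mode = 9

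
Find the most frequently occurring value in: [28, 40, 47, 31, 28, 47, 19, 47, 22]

47

Step 1: Count the frequency of each value:
  19: appears 1 time(s)
  22: appears 1 time(s)
  28: appears 2 time(s)
  31: appears 1 time(s)
  40: appears 1 time(s)
  47: appears 3 time(s)
Step 2: The value 47 appears most frequently (3 times).
Step 3: Mode = 47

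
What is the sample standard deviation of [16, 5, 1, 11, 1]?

6.5727

Step 1: Compute the mean: 6.8
Step 2: Sum of squared deviations from the mean: 172.8
Step 3: Sample variance = 172.8 / 4 = 43.2
Step 4: Standard deviation = sqrt(43.2) = 6.5727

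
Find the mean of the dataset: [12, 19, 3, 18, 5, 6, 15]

11.1429

Step 1: Sum all values: 12 + 19 + 3 + 18 + 5 + 6 + 15 = 78
Step 2: Count the number of values: n = 7
Step 3: Mean = sum / n = 78 / 7 = 11.1429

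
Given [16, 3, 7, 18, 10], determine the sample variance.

38.7

Step 1: Compute the mean: (16 + 3 + 7 + 18 + 10) / 5 = 10.8
Step 2: Compute squared deviations from the mean:
  (16 - 10.8)^2 = 27.04
  (3 - 10.8)^2 = 60.84
  (7 - 10.8)^2 = 14.44
  (18 - 10.8)^2 = 51.84
  (10 - 10.8)^2 = 0.64
Step 3: Sum of squared deviations = 154.8
Step 4: Sample variance = 154.8 / 4 = 38.7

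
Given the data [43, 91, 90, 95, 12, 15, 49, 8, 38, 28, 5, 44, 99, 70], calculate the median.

43.5

Step 1: Sort the data in ascending order: [5, 8, 12, 15, 28, 38, 43, 44, 49, 70, 90, 91, 95, 99]
Step 2: The number of values is n = 14.
Step 3: Since n is even, the median is the average of positions 7 and 8:
  Median = (43 + 44) / 2 = 43.5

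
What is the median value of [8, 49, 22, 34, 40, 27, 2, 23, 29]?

27

Step 1: Sort the data in ascending order: [2, 8, 22, 23, 27, 29, 34, 40, 49]
Step 2: The number of values is n = 9.
Step 3: Since n is odd, the median is the middle value at position 5: 27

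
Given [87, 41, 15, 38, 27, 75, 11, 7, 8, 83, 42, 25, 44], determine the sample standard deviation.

27.777

Step 1: Compute the mean: 38.6923
Step 2: Sum of squared deviations from the mean: 9258.7692
Step 3: Sample variance = 9258.7692 / 12 = 771.5641
Step 4: Standard deviation = sqrt(771.5641) = 27.777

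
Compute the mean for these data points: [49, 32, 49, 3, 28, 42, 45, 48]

37

Step 1: Sum all values: 49 + 32 + 49 + 3 + 28 + 42 + 45 + 48 = 296
Step 2: Count the number of values: n = 8
Step 3: Mean = sum / n = 296 / 8 = 37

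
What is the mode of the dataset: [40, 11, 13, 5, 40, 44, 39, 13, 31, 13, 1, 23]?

13

Step 1: Count the frequency of each value:
  1: appears 1 time(s)
  5: appears 1 time(s)
  11: appears 1 time(s)
  13: appears 3 time(s)
  23: appears 1 time(s)
  31: appears 1 time(s)
  39: appears 1 time(s)
  40: appears 2 time(s)
  44: appears 1 time(s)
Step 2: The value 13 appears most frequently (3 times).
Step 3: Mode = 13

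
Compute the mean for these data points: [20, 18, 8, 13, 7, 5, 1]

10.2857

Step 1: Sum all values: 20 + 18 + 8 + 13 + 7 + 5 + 1 = 72
Step 2: Count the number of values: n = 7
Step 3: Mean = sum / n = 72 / 7 = 10.2857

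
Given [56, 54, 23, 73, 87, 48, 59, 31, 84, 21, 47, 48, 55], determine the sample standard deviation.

20.5351

Step 1: Compute the mean: 52.7692
Step 2: Sum of squared deviations from the mean: 5060.3077
Step 3: Sample variance = 5060.3077 / 12 = 421.6923
Step 4: Standard deviation = sqrt(421.6923) = 20.5351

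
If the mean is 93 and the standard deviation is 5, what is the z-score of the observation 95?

0.4

Step 1: Recall the z-score formula: z = (x - mu) / sigma
Step 2: Substitute values: z = (95 - 93) / 5
Step 3: z = 2 / 5 = 0.4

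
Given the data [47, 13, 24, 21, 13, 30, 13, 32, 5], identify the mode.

13

Step 1: Count the frequency of each value:
  5: appears 1 time(s)
  13: appears 3 time(s)
  21: appears 1 time(s)
  24: appears 1 time(s)
  30: appears 1 time(s)
  32: appears 1 time(s)
  47: appears 1 time(s)
Step 2: The value 13 appears most frequently (3 times).
Step 3: Mode = 13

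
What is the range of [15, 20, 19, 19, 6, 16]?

14

Step 1: Identify the maximum value: max = 20
Step 2: Identify the minimum value: min = 6
Step 3: Range = max - min = 20 - 6 = 14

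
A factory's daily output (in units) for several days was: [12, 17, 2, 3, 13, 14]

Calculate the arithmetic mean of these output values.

10.1667

Step 1: Sum all values: 12 + 17 + 2 + 3 + 13 + 14 = 61
Step 2: Count the number of values: n = 6
Step 3: Mean = sum / n = 61 / 6 = 10.1667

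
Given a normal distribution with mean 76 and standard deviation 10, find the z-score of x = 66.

-1

Step 1: Recall the z-score formula: z = (x - mu) / sigma
Step 2: Substitute values: z = (66 - 76) / 10
Step 3: z = -10 / 10 = -1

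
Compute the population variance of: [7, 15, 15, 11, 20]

19.04

Step 1: Compute the mean: (7 + 15 + 15 + 11 + 20) / 5 = 13.6
Step 2: Compute squared deviations from the mean:
  (7 - 13.6)^2 = 43.56
  (15 - 13.6)^2 = 1.96
  (15 - 13.6)^2 = 1.96
  (11 - 13.6)^2 = 6.76
  (20 - 13.6)^2 = 40.96
Step 3: Sum of squared deviations = 95.2
Step 4: Population variance = 95.2 / 5 = 19.04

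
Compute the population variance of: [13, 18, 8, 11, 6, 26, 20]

43.3878

Step 1: Compute the mean: (13 + 18 + 8 + 11 + 6 + 26 + 20) / 7 = 14.5714
Step 2: Compute squared deviations from the mean:
  (13 - 14.5714)^2 = 2.4694
  (18 - 14.5714)^2 = 11.7551
  (8 - 14.5714)^2 = 43.1837
  (11 - 14.5714)^2 = 12.7551
  (6 - 14.5714)^2 = 73.4694
  (26 - 14.5714)^2 = 130.6122
  (20 - 14.5714)^2 = 29.4694
Step 3: Sum of squared deviations = 303.7143
Step 4: Population variance = 303.7143 / 7 = 43.3878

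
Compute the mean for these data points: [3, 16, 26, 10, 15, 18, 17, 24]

16.125

Step 1: Sum all values: 3 + 16 + 26 + 10 + 15 + 18 + 17 + 24 = 129
Step 2: Count the number of values: n = 8
Step 3: Mean = sum / n = 129 / 8 = 16.125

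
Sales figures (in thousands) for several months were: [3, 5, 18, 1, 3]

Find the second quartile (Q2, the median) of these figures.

3

Step 1: Sort the data: [1, 3, 3, 5, 18]
Step 2: n = 5
Step 3: Q2 is the median. Since n is odd, it is the middle value at position 3: 3
Step 4: Q2 = 3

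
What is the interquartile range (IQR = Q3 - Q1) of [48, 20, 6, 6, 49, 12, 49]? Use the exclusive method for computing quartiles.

43

Step 1: Sort the data: [6, 6, 12, 20, 48, 49, 49]
Step 2: n = 7
Step 3: Using the exclusive quartile method:
  Q1 = 6
  Q2 (median) = 20
  Q3 = 49
  IQR = Q3 - Q1 = 49 - 6 = 43
Step 4: IQR = 43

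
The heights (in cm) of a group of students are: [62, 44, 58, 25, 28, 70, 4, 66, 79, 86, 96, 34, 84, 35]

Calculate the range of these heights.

92

Step 1: Identify the maximum value: max = 96
Step 2: Identify the minimum value: min = 4
Step 3: Range = max - min = 96 - 4 = 92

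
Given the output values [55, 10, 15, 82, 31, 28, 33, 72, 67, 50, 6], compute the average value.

40.8182

Step 1: Sum all values: 55 + 10 + 15 + 82 + 31 + 28 + 33 + 72 + 67 + 50 + 6 = 449
Step 2: Count the number of values: n = 11
Step 3: Mean = sum / n = 449 / 11 = 40.8182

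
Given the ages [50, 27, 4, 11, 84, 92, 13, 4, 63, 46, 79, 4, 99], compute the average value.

44.3077

Step 1: Sum all values: 50 + 27 + 4 + 11 + 84 + 92 + 13 + 4 + 63 + 46 + 79 + 4 + 99 = 576
Step 2: Count the number of values: n = 13
Step 3: Mean = sum / n = 576 / 13 = 44.3077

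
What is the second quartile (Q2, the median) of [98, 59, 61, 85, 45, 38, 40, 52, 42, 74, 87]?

59

Step 1: Sort the data: [38, 40, 42, 45, 52, 59, 61, 74, 85, 87, 98]
Step 2: n = 11
Step 3: Q2 is the median. Since n is odd, it is the middle value at position 6: 59
Step 4: Q2 = 59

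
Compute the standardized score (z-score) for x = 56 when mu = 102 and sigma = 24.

-1.9167

Step 1: Recall the z-score formula: z = (x - mu) / sigma
Step 2: Substitute values: z = (56 - 102) / 24
Step 3: z = -46 / 24 = -1.9167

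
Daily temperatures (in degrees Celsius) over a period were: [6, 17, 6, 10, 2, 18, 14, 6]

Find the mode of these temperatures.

6

Step 1: Count the frequency of each value:
  2: appears 1 time(s)
  6: appears 3 time(s)
  10: appears 1 time(s)
  14: appears 1 time(s)
  17: appears 1 time(s)
  18: appears 1 time(s)
Step 2: The value 6 appears most frequently (3 times).
Step 3: Mode = 6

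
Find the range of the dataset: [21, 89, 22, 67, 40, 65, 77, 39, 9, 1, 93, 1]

92

Step 1: Identify the maximum value: max = 93
Step 2: Identify the minimum value: min = 1
Step 3: Range = max - min = 93 - 1 = 92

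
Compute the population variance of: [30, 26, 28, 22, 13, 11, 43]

101.0612

Step 1: Compute the mean: (30 + 26 + 28 + 22 + 13 + 11 + 43) / 7 = 24.7143
Step 2: Compute squared deviations from the mean:
  (30 - 24.7143)^2 = 27.9388
  (26 - 24.7143)^2 = 1.6531
  (28 - 24.7143)^2 = 10.7959
  (22 - 24.7143)^2 = 7.3673
  (13 - 24.7143)^2 = 137.2245
  (11 - 24.7143)^2 = 188.0816
  (43 - 24.7143)^2 = 334.3673
Step 3: Sum of squared deviations = 707.4286
Step 4: Population variance = 707.4286 / 7 = 101.0612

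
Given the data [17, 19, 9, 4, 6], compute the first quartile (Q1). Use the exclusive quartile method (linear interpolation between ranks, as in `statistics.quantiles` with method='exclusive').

5

Step 1: Sort the data: [4, 6, 9, 17, 19]
Step 2: n = 5
Step 3: Using the exclusive quartile method:
  Q1 = 5
  Q2 (median) = 9
  Q3 = 18
  IQR = Q3 - Q1 = 18 - 5 = 13
Step 4: Q1 = 5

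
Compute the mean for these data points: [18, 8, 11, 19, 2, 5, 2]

9.2857

Step 1: Sum all values: 18 + 8 + 11 + 19 + 2 + 5 + 2 = 65
Step 2: Count the number of values: n = 7
Step 3: Mean = sum / n = 65 / 7 = 9.2857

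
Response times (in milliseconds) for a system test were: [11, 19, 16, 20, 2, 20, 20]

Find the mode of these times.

20

Step 1: Count the frequency of each value:
  2: appears 1 time(s)
  11: appears 1 time(s)
  16: appears 1 time(s)
  19: appears 1 time(s)
  20: appears 3 time(s)
Step 2: The value 20 appears most frequently (3 times).
Step 3: Mode = 20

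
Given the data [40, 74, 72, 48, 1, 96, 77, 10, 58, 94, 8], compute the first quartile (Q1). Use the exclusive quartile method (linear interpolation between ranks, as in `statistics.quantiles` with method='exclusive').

10

Step 1: Sort the data: [1, 8, 10, 40, 48, 58, 72, 74, 77, 94, 96]
Step 2: n = 11
Step 3: Using the exclusive quartile method:
  Q1 = 10
  Q2 (median) = 58
  Q3 = 77
  IQR = Q3 - Q1 = 77 - 10 = 67
Step 4: Q1 = 10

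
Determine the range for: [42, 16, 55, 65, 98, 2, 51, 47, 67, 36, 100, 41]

98

Step 1: Identify the maximum value: max = 100
Step 2: Identify the minimum value: min = 2
Step 3: Range = max - min = 100 - 2 = 98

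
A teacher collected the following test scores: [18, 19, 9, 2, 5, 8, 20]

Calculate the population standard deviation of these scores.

6.7793

Step 1: Compute the mean: 11.5714
Step 2: Sum of squared deviations from the mean: 321.7143
Step 3: Population variance = 321.7143 / 7 = 45.9592
Step 4: Standard deviation = sqrt(45.9592) = 6.7793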